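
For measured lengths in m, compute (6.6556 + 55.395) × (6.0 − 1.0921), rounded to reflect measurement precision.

3.0 × 10² m²

6.6556 + 55.395 = 62.0506, limited to 3 d.p. → 5 s.f.; 6.0 − 1.0921 = 4.9079, limited to 1 d.p. → 2 s.f.
Carrying full precision, 62.0506 × 4.9079 = 304.53813974; keep min(5, 2) = 2 s.f.
Rounded to 2 significant figures: 3.0 × 10² m².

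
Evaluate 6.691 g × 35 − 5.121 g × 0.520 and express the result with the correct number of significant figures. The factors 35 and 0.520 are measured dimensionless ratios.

6.691 × 35 = 234.185 → 2.3 × 10² g (2 s.f., last digit at the 10^1 place).
5.121 × 0.520 = 2.66292 → 2.66 g (3 s.f., last digit at the 10^-2 place).
Difference: 231.52208 g; keep the coarser place, 10^1.
Result: 2.3 × 10² g.

2.3 × 10² g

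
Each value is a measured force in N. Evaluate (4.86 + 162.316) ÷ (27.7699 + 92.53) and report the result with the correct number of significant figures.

1.3897

4.86 + 162.316 = 167.176, limited to 2 d.p. → 5 s.f.; 27.7699 + 92.53 = 120.2999, limited to 2 d.p. → 5 s.f.
Carrying full precision, 167.176 ÷ 120.2999 = 1.38966034053…; keep min(5, 5) = 5 s.f.
Rounded to 5 significant figures: 1.3897.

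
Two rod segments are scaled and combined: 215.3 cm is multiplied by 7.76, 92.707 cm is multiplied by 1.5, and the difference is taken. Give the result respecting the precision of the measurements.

1.53 × 10³ cm

215.3 × 7.76 = 1670.728 → 1.67 × 10³ cm (3 s.f., last digit at the 10^1 place).
92.707 × 1.5 = 139.0605 → 1.4 × 10² cm (2 s.f., last digit at the 10^1 place).
Difference: 1531.6675 cm; keep the coarser place, 10^1.
Result: 1.53 × 10³ cm.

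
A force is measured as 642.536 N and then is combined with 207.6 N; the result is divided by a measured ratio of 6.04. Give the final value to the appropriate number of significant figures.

642.536 N + 207.6 N = 850.136 N; the sum is limited to 1 decimal place (4 s.f.).
Carrying full precision, 850.136 ÷ 6.04 = 140.750993377… N; 6.04 has 3 s.f., so the result keeps min(4, 3) = 3 s.f.
Rounded to 3 significant figures: 141 N.

141 N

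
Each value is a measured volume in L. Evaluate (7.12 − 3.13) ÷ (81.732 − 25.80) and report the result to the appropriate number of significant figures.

7.12 − 3.13 = 3.99, limited to 2 d.p. → 3 s.f.; 81.732 − 25.80 = 55.932, limited to 2 d.p. → 4 s.f.
Carrying full precision, 3.99 ÷ 55.932 = 0.0713366230423…; keep min(3, 4) = 3 s.f.
Rounded to 3 significant figures: 0.0713.

0.0713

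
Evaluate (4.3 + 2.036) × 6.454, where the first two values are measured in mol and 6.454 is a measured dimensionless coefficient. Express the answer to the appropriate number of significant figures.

41 mol

4.3 mol + 2.036 mol = 6.336 mol; the sum is limited to 1 decimal place (2 s.f.).
Carrying full precision, 6.336 × 6.454 = 40.892544 mol; 6.454 has 4 s.f., so the result keeps min(2, 4) = 2 s.f.
Rounded to 2 significant figures: 41 mol.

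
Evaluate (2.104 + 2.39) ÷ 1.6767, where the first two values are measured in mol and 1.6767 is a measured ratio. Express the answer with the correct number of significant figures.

2.104 mol + 2.39 mol = 4.494 mol; the sum is limited to 2 decimal places (3 s.f.).
Carrying full precision, 4.494 ÷ 1.6767 = 2.68026480587… mol; 1.6767 has 5 s.f., so the result keeps min(3, 5) = 3 s.f.
Rounded to 3 significant figures: 2.68 mol.

2.68 mol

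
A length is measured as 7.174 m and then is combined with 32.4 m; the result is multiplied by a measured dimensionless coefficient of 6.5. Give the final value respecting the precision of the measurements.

7.174 m + 32.4 m = 39.574 m; the sum is limited to 1 decimal place (3 s.f.).
Carrying full precision, 39.574 × 6.5 = 257.231 m; 6.5 has 2 s.f., so the result keeps min(3, 2) = 2 s.f.
Rounded to 2 significant figures: 2.6 × 10² m.

2.6 × 10² m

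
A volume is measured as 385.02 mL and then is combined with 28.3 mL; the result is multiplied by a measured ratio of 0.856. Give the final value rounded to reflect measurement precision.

385.02 mL + 28.3 mL = 413.32 mL; the sum is limited to 1 decimal place (4 s.f.).
Carrying full precision, 413.32 × 0.856 = 353.80192 mL; 0.856 has 3 s.f., so the result keeps min(4, 3) = 3 s.f.
Rounded to 3 significant figures: 354 mL.

354 mL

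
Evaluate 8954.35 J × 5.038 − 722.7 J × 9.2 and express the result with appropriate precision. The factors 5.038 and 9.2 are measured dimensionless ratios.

8954.35 × 5.038 = 45112.0153 → 4.511 × 10⁴ J (4 s.f., last digit at the 10^1 place).
722.7 × 9.2 = 6648.84 → 6.6 × 10³ J (2 s.f., last digit at the 10^2 place).
Difference: 38463.1753 J; keep the coarser place, 10^2.
Result: 3.85 × 10⁴ J.

3.85 × 10⁴ J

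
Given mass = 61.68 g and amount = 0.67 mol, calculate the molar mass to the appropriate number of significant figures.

92 g/mol

molar mass = 61.68 g ÷ 0.67 mol = 92.0597014925… g/mol.
61.68 has 4 significant figures; 0.67 has 2.
Division/multiplication keeps the fewest: 2 significant figures.
Rounded: 92 g/mol.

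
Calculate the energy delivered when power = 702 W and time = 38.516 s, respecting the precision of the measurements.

energy delivered = 702 W × 38.516 s = 27038.232 J.
702 has 3 significant figures; 38.516 has 5.
Division/multiplication keeps the fewest: 3 significant figures.
Rounded: 2.70 × 10^4 J.

2.70 × 10^4 J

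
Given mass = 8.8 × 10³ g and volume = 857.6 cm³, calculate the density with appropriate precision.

density = 8.8 × 10³ g ÷ 857.6 cm³ = 10.2611940299… g/cm³.
8.8 × 10³ has 2 significant figures; 857.6 has 4.
Division/multiplication keeps the fewest: 2 significant figures.
Rounded: 1.0 × 10¹ g/cm³.

1.0 × 10¹ g/cm³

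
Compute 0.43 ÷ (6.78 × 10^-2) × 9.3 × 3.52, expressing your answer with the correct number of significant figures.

0.43 ÷ (6.78 × 10^-2) × 9.3 × 3.52 = 207.617699115…
Multiplication/division keeps the fewest significant figures: 0.43 → 2 s.f., 6.78 × 10^-2 → 3 s.f., 9.3 → 2 s.f., 3.52 → 3 s.f.; limit is 2.
Rounded to 2 significant figures: 2.1 × 10^2.

2.1 × 10^2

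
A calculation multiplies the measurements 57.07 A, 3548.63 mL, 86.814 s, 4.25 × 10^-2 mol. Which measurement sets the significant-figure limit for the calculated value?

57.07 A → 4 s.f.; 3548.63 mL → 6 s.f.; 86.814 s → 5 s.f.; 4.25 × 10^-2 mol → 3 s.f.
The fewest is 3 significant figures, from 4.25 × 10^-2 mol.

4.25 × 10^-2 mol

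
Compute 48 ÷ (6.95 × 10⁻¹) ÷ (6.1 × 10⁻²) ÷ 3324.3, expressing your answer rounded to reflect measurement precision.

0.34

48 ÷ (6.95 × 10⁻¹) ÷ (6.1 × 10⁻²) ÷ 3324.3 = 0.340585683274…
Multiplication/division keeps the fewest significant figures: 48 → 2 s.f., 6.95 × 10⁻¹ → 3 s.f., 6.1 × 10⁻² → 2 s.f., 3324.3 → 5 s.f.; limit is 2.
Rounded to 2 significant figures: 0.34.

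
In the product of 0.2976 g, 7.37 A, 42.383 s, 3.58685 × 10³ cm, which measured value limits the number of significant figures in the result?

7.37 A

0.2976 g → 4 s.f.; 7.37 A → 3 s.f.; 42.383 s → 5 s.f.; 3.58685 × 10³ cm → 6 s.f.
The fewest is 3 significant figures, from 7.37 A.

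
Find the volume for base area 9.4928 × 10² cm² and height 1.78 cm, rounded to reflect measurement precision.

1.69 × 10³ cm³

volume = 9.4928 × 10² cm² × 1.78 cm = 1689.7184 cm³.
9.4928 × 10² has 5 significant figures; 1.78 has 3.
Division/multiplication keeps the fewest: 3 significant figures.
Rounded: 1.69 × 10³ cm³.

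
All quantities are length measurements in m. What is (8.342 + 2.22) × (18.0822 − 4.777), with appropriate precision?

8.342 + 2.22 = 10.562, limited to 2 d.p. → 4 s.f.; 18.0822 − 4.777 = 13.3052, limited to 3 d.p. → 5 s.f.
Carrying full precision, 10.562 × 13.3052 = 140.5295224; keep min(4, 5) = 4 s.f.
Rounded to 4 significant figures: 140.5 m².

140.5 m²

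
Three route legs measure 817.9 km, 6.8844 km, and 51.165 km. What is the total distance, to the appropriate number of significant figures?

817.9 km + 6.8844 km + 51.165 km = 875.9494 km.
Addition/subtraction keeps the fewest decimal places: 817.9 → 1 decimal place, 6.8844 → 4 decimal places, 51.165 → 3 decimal places; limit is 1.
Rounded to 1 decimal place: 875.9 km.

875.9 km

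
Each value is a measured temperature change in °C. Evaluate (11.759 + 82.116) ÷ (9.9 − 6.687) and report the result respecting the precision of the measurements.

29

11.759 + 82.116 = 93.875, limited to 3 d.p. → 5 s.f.; 9.9 − 6.687 = 3.213, limited to 1 d.p. → 2 s.f.
Carrying full precision, 93.875 ÷ 3.213 = 29.2172424525…; keep min(5, 2) = 2 s.f.
Rounded to 2 significant figures: 29.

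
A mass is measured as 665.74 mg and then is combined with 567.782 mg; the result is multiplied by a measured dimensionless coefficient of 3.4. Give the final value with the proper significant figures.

665.74 mg + 567.782 mg = 1233.522 mg; the sum is limited to 2 decimal places (6 s.f.).
Carrying full precision, 1233.522 × 3.4 = 4193.9748 mg; 3.4 has 2 s.f., so the result keeps min(6, 2) = 2 s.f.
Rounded to 2 significant figures: 4.2 × 10^3 mg.

4.2 × 10^3 mg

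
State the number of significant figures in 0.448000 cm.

0.448000: leading zeros are not significant; trailing zeros after a decimal point are significant.

6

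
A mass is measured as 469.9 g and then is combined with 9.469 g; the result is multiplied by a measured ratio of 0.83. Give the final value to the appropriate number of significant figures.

4.0 × 10² g

469.9 g + 9.469 g = 479.369 g; the sum is limited to 1 decimal place (4 s.f.).
Carrying full precision, 479.369 × 0.83 = 397.87627 g; 0.83 has 2 s.f., so the result keeps min(4, 2) = 2 s.f.
Rounded to 2 significant figures: 4.0 × 10² g.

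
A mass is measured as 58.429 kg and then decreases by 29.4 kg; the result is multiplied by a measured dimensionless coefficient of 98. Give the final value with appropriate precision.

2.8 × 10^3 kg

58.429 kg − 29.4 kg = 29.029 kg; the difference is limited to 1 decimal place (3 s.f.).
Carrying full precision, 29.029 × 98 = 2844.842 kg; 98 has 2 s.f., so the result keeps min(3, 2) = 2 s.f.
Rounded to 2 significant figures: 2.8 × 10^3 kg.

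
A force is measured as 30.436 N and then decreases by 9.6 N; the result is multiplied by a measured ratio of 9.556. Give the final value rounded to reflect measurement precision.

199 N

30.436 N − 9.6 N = 20.836 N; the difference is limited to 1 decimal place (3 s.f.).
Carrying full precision, 20.836 × 9.556 = 199.108816 N; 9.556 has 4 s.f., so the result keeps min(3, 4) = 3 s.f.
Rounded to 3 significant figures: 199 N.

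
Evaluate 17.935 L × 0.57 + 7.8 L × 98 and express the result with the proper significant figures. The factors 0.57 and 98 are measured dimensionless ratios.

17.935 × 0.57 = 10.22295 → 1.0 × 10¹ L (2 s.f., last digit at the 10^0 place).
7.8 × 98 = 764.4 → 7.6 × 10² L (2 s.f., last digit at the 10^1 place).
Sum: 774.62295 L; keep the coarser place, 10^1.
Result: 7.7 × 10² L.

7.7 × 10² L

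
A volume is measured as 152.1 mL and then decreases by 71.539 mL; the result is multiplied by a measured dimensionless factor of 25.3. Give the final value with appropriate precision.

152.1 mL − 71.539 mL = 80.561 mL; the difference is limited to 1 decimal place (3 s.f.).
Carrying full precision, 80.561 × 25.3 = 2038.1933 mL; 25.3 has 3 s.f., so the result keeps min(3, 3) = 3 s.f.
Rounded to 3 significant figures: 2.04 × 10^3 mL.

2.04 × 10^3 mL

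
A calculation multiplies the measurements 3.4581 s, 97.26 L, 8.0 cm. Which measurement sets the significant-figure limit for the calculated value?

3.4581 s → 5 s.f.; 97.26 L → 4 s.f.; 8.0 cm → 2 s.f.
The fewest is 2 significant figures, from 8.0 cm.

8.0 cm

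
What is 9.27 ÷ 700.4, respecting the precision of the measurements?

0.0132

9.27 ÷ 700.4 = 0.0132352941176…
Multiplication/division keeps the fewest significant figures: 9.27 → 3 s.f., 700.4 → 4 s.f.; limit is 3.
Rounded to 3 significant figures: 0.0132.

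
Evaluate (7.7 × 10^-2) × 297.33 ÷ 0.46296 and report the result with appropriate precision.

(7.7 × 10^-2) × 297.33 ÷ 0.46296 = 49.4522420943…
Multiplication/division keeps the fewest significant figures: 7.7 × 10^-2 → 2 s.f., 297.33 → 5 s.f., 0.46296 → 5 s.f.; limit is 2.
Rounded to 2 significant figures: 49.

49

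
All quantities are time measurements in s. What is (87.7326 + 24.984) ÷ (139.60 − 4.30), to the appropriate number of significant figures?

87.7326 + 24.984 = 112.7166, limited to 3 d.p. → 6 s.f.; 139.60 − 4.30 = 135.30, limited to 2 d.p. → 5 s.f.
Carrying full precision, 112.7166 ÷ 135.30 = 0.833086474501…; keep min(6, 5) = 5 s.f.
Rounded to 5 significant figures: 0.83309.

0.83309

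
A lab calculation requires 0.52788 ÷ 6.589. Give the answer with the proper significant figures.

8.012 × 10⁻²

0.52788 ÷ 6.589 = 0.0801153437547…
Multiplication/division keeps the fewest significant figures: 0.52788 → 5 s.f., 6.589 → 4 s.f.; limit is 4.
Rounded to 4 significant figures: 8.012 × 10⁻².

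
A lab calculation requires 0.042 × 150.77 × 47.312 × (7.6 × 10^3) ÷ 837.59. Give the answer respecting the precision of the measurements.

0.042 × 150.77 × 47.312 × (7.6 × 10^3) ÷ 837.59 = 2718.4267871…
Multiplication/division keeps the fewest significant figures: 0.042 → 2 s.f., 150.77 → 5 s.f., 47.312 → 5 s.f., 7.6 × 10^3 → 2 s.f., 837.59 → 5 s.f.; limit is 2.
Rounded to 2 significant figures: 2.7 × 10^3.

2.7 × 10^3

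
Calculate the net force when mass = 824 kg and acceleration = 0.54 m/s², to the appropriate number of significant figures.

net force = 824 kg × 0.54 m/s² = 444.96 N.
824 has 3 significant figures; 0.54 has 2.
Division/multiplication keeps the fewest: 2 significant figures.
Rounded: 4.4 × 10² N.

4.4 × 10² N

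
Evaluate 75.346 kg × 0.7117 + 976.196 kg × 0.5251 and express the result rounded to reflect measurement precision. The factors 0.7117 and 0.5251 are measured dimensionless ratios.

566.2 kg

75.346 × 0.7117 = 53.6237482 → 53.62 kg (4 s.f., last digit at the 10^-2 place).
976.196 × 0.5251 = 512.6005196 → 512.6 kg (4 s.f., last digit at the 10^-1 place).
Sum: 566.2242678 kg; keep the coarser place, 10^-1.
Result: 566.2 kg.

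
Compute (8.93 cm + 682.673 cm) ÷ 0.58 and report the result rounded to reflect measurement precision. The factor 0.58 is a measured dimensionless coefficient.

8.93 cm + 682.673 cm = 691.603 cm; the sum is limited to 2 decimal places (5 s.f.).
Carrying full precision, 691.603 ÷ 0.58 = 1192.41896552… cm; 0.58 has 2 s.f., so the result keeps min(5, 2) = 2 s.f.
Rounded to 2 significant figures: 1.2 × 10^3 cm.

1.2 × 10^3 cm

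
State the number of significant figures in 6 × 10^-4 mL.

1

6 × 10^-4: in scientific notation every digit of the coefficient is significant.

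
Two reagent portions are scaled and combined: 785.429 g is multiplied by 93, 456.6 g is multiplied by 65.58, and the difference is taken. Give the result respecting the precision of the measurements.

785.429 × 93 = 73044.897 → 7.3 × 10⁴ g (2 s.f., last digit at the 10^3 place).
456.6 × 65.58 = 29943.828 → 2.994 × 10⁴ g (4 s.f., last digit at the 10^1 place).
Difference: 43101.069 g; keep the coarser place, 10^3.
Result: 4.3 × 10⁴ g.

4.3 × 10⁴ g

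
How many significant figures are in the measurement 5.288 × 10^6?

5.288 × 10^6: in scientific notation every digit of the coefficient is significant.

4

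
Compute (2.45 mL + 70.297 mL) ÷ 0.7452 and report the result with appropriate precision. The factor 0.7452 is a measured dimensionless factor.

2.45 mL + 70.297 mL = 72.747 mL; the sum is limited to 2 decimal places (4 s.f.).
Carrying full precision, 72.747 ÷ 0.7452 = 97.6207729469… mL; 0.7452 has 4 s.f., so the result keeps min(4, 4) = 4 s.f.
Rounded to 4 significant figures: 97.62 mL.

97.62 mL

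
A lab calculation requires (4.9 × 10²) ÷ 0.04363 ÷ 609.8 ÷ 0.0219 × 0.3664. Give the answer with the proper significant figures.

(4.9 × 10²) ÷ 0.04363 ÷ 609.8 ÷ 0.0219 × 0.3664 = 308.130576983…
Multiplication/division keeps the fewest significant figures: 4.9 × 10² → 2 s.f., 0.04363 → 4 s.f., 609.8 → 4 s.f., 0.0219 → 3 s.f., 0.3664 → 4 s.f.; limit is 2.
Rounded to 2 significant figures: 3.1 × 10².

3.1 × 10²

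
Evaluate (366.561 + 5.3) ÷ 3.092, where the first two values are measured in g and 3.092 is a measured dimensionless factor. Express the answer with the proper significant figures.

366.561 g + 5.3 g = 371.861 g; the sum is limited to 1 decimal place (4 s.f.).
Carrying full precision, 371.861 ÷ 3.092 = 120.265523933… g; 3.092 has 4 s.f., so the result keeps min(4, 4) = 4 s.f.
Rounded to 4 significant figures: 120.3 g.

120.3 g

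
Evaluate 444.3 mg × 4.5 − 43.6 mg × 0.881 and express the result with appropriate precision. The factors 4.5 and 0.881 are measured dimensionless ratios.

444.3 × 4.5 = 1999.35 → 2.0 × 10³ mg (2 s.f., last digit at the 10^2 place).
43.6 × 0.881 = 38.4116 → 38.4 mg (3 s.f., last digit at the 10^-1 place).
Difference: 1960.9384 mg; keep the coarser place, 10^2.
Result: 2.0 × 10³ mg.

2.0 × 10³ mg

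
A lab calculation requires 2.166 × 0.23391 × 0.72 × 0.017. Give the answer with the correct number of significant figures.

2.166 × 0.23391 × 0.72 × 0.017 = 0.0062013844944
Multiplication/division keeps the fewest significant figures: 2.166 → 4 s.f., 0.23391 → 5 s.f., 0.72 → 2 s.f., 0.017 → 2 s.f.; limit is 2.
Rounded to 2 significant figures: 0.0062.

0.0062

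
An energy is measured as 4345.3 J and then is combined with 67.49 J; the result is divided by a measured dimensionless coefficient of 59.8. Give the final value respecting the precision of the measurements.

4345.3 J + 67.49 J = 4412.79 J; the sum is limited to 1 decimal place (5 s.f.).
Carrying full precision, 4412.79 ÷ 59.8 = 73.7924749164… J; 59.8 has 3 s.f., so the result keeps min(5, 3) = 3 s.f.
Rounded to 3 significant figures: 73.8 J.

73.8 J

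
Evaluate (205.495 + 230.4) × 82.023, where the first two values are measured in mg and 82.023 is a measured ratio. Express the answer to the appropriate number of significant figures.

205.495 mg + 230.4 mg = 435.895 mg; the sum is limited to 1 decimal place (4 s.f.).
Carrying full precision, 435.895 × 82.023 = 35753.415585 mg; 82.023 has 5 s.f., so the result keeps min(4, 5) = 4 s.f.
Rounded to 4 significant figures: 3.575 × 10^4 mg.

3.575 × 10^4 mg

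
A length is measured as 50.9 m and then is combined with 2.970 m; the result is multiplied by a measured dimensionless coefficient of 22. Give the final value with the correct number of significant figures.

50.9 m + 2.970 m = 53.870 m; the sum is limited to 1 decimal place (3 s.f.).
Carrying full precision, 53.870 × 22 = 1185.14 m; 22 has 2 s.f., so the result keeps min(3, 2) = 2 s.f.
Rounded to 2 significant figures: 1.2 × 10³ m.

1.2 × 10³ m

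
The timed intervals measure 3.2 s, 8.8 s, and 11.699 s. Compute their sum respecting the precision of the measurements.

23.7 s

3.2 s + 8.8 s + 11.699 s = 23.699 s.
Addition/subtraction keeps the fewest decimal places: 3.2 → 1 decimal place, 8.8 → 1 decimal place, 11.699 → 3 decimal places; limit is 1.
Rounded to 1 decimal place: 23.7 s.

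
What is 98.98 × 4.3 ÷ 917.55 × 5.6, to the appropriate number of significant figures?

98.98 × 4.3 ÷ 917.55 × 5.6 = 2.59761146532…
Multiplication/division keeps the fewest significant figures: 98.98 → 4 s.f., 4.3 → 2 s.f., 917.55 → 5 s.f., 5.6 → 2 s.f.; limit is 2.
Rounded to 2 significant figures: 2.6.

2.6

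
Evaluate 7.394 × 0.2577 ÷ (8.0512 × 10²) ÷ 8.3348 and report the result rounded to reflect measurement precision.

7.394 × 0.2577 ÷ (8.0512 × 10²) ÷ 8.3348 = 0.000283947511327…
Multiplication/division keeps the fewest significant figures: 7.394 → 4 s.f., 0.2577 → 4 s.f., 8.0512 × 10² → 5 s.f., 8.3348 → 5 s.f.; limit is 4.
Rounded to 4 significant figures: 2.839 × 10⁻⁴.

2.839 × 10⁻⁴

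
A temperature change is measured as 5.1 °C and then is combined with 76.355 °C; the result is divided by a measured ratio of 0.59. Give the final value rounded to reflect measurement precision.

1.4 × 10^2 °C

5.1 °C + 76.355 °C = 81.455 °C; the sum is limited to 1 decimal place (3 s.f.).
Carrying full precision, 81.455 ÷ 0.59 = 138.059322034… °C; 0.59 has 2 s.f., so the result keeps min(3, 2) = 2 s.f.
Rounded to 2 significant figures: 1.4 × 10^2 °C.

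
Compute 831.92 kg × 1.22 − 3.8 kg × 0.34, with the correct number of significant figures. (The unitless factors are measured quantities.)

831.92 × 1.22 = 1014.9424 → 1.01 × 10^3 kg (3 s.f., last digit at the 10^1 place).
3.8 × 0.34 = 1.292 → 1.3 kg (2 s.f., last digit at the 10^-1 place).
Difference: 1013.6504 kg; keep the coarser place, 10^1.
Result: 1.01 × 10^3 kg.

1.01 × 10^3 kg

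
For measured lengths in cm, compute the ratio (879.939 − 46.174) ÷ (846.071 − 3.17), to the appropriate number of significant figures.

879.939 − 46.174 = 833.765, limited to 3 d.p. → 6 s.f.; 846.071 − 3.17 = 842.901, limited to 2 d.p. → 5 s.f.
Carrying full precision, 833.765 ÷ 842.901 = 0.989161241949…; keep min(6, 5) = 5 s.f.
Rounded to 5 significant figures: 0.98916.

0.98916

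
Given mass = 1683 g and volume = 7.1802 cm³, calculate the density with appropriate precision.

density = 1683 g ÷ 7.1802 cm³ = 234.394585109… g/cm³.
1683 has 4 significant figures; 7.1802 has 5.
Division/multiplication keeps the fewest: 4 significant figures.
Rounded: 234.4 g/cm³.

234.4 g/cm³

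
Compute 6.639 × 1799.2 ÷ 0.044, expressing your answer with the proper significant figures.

2.7 × 10⁵

6.639 × 1799.2 ÷ 0.044 = 271474.745455…
Multiplication/division keeps the fewest significant figures: 6.639 → 4 s.f., 1799.2 → 5 s.f., 0.044 → 2 s.f.; limit is 2.
Rounded to 2 significant figures: 2.7 × 10⁵.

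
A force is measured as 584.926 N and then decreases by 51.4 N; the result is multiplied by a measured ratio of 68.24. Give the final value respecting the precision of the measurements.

584.926 N − 51.4 N = 533.526 N; the difference is limited to 1 decimal place (4 s.f.).
Carrying full precision, 533.526 × 68.24 = 36407.81424 N; 68.24 has 4 s.f., so the result keeps min(4, 4) = 4 s.f.
Rounded to 4 significant figures: 3.641 × 10^4 N.

3.641 × 10^4 N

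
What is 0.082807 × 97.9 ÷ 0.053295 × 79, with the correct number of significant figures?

0.082807 × 97.9 ÷ 0.053295 × 79 = 12016.8424561…
Multiplication/division keeps the fewest significant figures: 0.082807 → 5 s.f., 97.9 → 3 s.f., 0.053295 → 5 s.f., 79 → 2 s.f.; limit is 2.
Rounded to 2 significant figures: 1.2 × 10^4.

1.2 × 10^4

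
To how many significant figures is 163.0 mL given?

163.0: trailing zeros after a decimal point are significant.

4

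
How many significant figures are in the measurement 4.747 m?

4.747: every digit is nonzero and significant.

4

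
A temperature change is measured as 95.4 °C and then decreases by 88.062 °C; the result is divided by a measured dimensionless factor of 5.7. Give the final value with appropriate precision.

1.3 °C

95.4 °C − 88.062 °C = 7.338 °C; the difference is limited to 1 decimal place (2 s.f.).
Carrying full precision, 7.338 ÷ 5.7 = 1.28736842105… °C; 5.7 has 2 s.f., so the result keeps min(2, 2) = 2 s.f.
Rounded to 2 significant figures: 1.3 °C.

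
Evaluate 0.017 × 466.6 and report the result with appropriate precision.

7.9

0.017 × 466.6 = 7.9322
Multiplication/division keeps the fewest significant figures: 0.017 → 2 s.f., 466.6 → 4 s.f.; limit is 2.
Rounded to 2 significant figures: 7.9.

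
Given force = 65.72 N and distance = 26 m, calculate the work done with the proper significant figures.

work done = 65.72 N × 26 m = 1708.72 J.
65.72 has 4 significant figures; 26 has 2.
Division/multiplication keeps the fewest: 2 significant figures.
Rounded: 1.7 × 10^3 J.

1.7 × 10^3 J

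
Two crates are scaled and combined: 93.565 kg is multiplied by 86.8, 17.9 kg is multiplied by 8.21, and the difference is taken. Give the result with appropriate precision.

93.565 × 86.8 = 8121.442 → 8.12 × 10^3 kg (3 s.f., last digit at the 10^1 place).
17.9 × 8.21 = 146.959 → 147 kg (3 s.f., last digit at the 10^0 place).
Difference: 7974.483 kg; keep the coarser place, 10^1.
Result: 7.97 × 10^3 kg.

7.97 × 10^3 kg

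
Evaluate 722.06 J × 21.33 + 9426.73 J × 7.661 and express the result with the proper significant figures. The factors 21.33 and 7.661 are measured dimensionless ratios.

8.762 × 10⁴ J

722.06 × 21.33 = 15401.5398 → 1.540 × 10⁴ J (4 s.f., last digit at the 10^1 place).
9426.73 × 7.661 = 72218.17853 → 7.222 × 10⁴ J (4 s.f., last digit at the 10^1 place).
Sum: 87619.71833 J; keep the coarser place, 10^1.
Result: 8.762 × 10⁴ J.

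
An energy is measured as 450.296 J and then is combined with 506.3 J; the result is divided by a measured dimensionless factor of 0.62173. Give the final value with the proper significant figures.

450.296 J + 506.3 J = 956.596 J; the sum is limited to 1 decimal place (4 s.f.).
Carrying full precision, 956.596 ÷ 0.62173 = 1538.6035739… J; 0.62173 has 5 s.f., so the result keeps min(4, 5) = 4 s.f.
Rounded to 4 significant figures: 1.539 × 10^3 J.

1.539 × 10^3 J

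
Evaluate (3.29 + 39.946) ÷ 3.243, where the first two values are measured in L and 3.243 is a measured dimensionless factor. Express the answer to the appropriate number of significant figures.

13.33 L

3.29 L + 39.946 L = 43.236 L; the sum is limited to 2 decimal places (4 s.f.).
Carrying full precision, 43.236 ÷ 3.243 = 13.3320999075… L; 3.243 has 4 s.f., so the result keeps min(4, 4) = 4 s.f.
Rounded to 4 significant figures: 13.33 L.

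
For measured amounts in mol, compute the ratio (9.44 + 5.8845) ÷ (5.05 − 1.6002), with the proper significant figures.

9.44 + 5.8845 = 15.3245, limited to 2 d.p. → 4 s.f.; 5.05 − 1.6002 = 3.4498, limited to 2 d.p. → 3 s.f.
Carrying full precision, 15.3245 ÷ 3.4498 = 4.44214157342…; keep min(4, 3) = 3 s.f.
Rounded to 3 significant figures: 4.44.

4.44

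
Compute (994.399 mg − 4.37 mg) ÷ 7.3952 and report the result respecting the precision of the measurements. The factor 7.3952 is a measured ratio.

133.87 mg

994.399 mg − 4.37 mg = 990.029 mg; the difference is limited to 2 decimal places (5 s.f.).
Carrying full precision, 990.029 ÷ 7.3952 = 133.874540242… mg; 7.3952 has 5 s.f., so the result keeps min(5, 5) = 5 s.f.
Rounded to 5 significant figures: 133.87 mg.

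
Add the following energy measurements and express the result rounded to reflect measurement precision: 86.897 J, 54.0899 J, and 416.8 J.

86.897 J + 54.0899 J + 416.8 J = 557.7869 J.
Addition/subtraction keeps the fewest decimal places: 86.897 → 3 decimal places, 54.0899 → 4 decimal places, 416.8 → 1 decimal place; limit is 1.
Rounded to 1 decimal place: 557.8 J.

557.8 J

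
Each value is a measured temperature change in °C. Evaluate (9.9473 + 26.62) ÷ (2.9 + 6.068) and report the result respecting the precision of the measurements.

9.9473 + 26.62 = 36.5673, limited to 2 d.p. → 4 s.f.; 2.9 + 6.068 = 8.968, limited to 1 d.p. → 2 s.f.
Carrying full precision, 36.5673 ÷ 8.968 = 4.07753122212…; keep min(4, 2) = 2 s.f.
Rounded to 2 significant figures: 4.1.

4.1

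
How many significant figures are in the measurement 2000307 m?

7

2000307: zeros between nonzero digits are significant.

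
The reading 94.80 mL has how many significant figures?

4

94.80: trailing zeros after a decimal point are significant.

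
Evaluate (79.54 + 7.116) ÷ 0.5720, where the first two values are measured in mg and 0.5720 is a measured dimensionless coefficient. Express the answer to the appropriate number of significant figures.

151.5 mg

79.54 mg + 7.116 mg = 86.656 mg; the sum is limited to 2 decimal places (4 s.f.).
Carrying full precision, 86.656 ÷ 0.5720 = 151.496503497… mg; 0.5720 has 4 s.f., so the result keeps min(4, 4) = 4 s.f.
Rounded to 4 significant figures: 151.5 mg.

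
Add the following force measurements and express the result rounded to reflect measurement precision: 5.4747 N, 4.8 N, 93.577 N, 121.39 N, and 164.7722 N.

5.4747 N + 4.8 N + 93.577 N + 121.39 N + 164.7722 N = 390.0139 N.
Addition/subtraction keeps the fewest decimal places: 5.4747 → 4 decimal places, 4.8 → 1 decimal place, 93.577 → 3 decimal places, 121.39 → 2 decimal places, 164.7722 → 4 decimal places; limit is 1.
Rounded to 1 decimal place: 3.900 × 10^2 N.

3.900 × 10^2 N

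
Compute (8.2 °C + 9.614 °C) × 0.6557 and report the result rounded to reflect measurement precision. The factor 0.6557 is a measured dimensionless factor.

8.2 °C + 9.614 °C = 17.814 °C; the sum is limited to 1 decimal place (3 s.f.).
Carrying full precision, 17.814 × 0.6557 = 11.6806398 °C; 0.6557 has 4 s.f., so the result keeps min(3, 4) = 3 s.f.
Rounded to 3 significant figures: 11.7 °C.

11.7 °C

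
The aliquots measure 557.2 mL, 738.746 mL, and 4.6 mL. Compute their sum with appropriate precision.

1300.5 mL

557.2 mL + 738.746 mL + 4.6 mL = 1300.546 mL.
Addition/subtraction keeps the fewest decimal places: 557.2 → 1 decimal place, 738.746 → 3 decimal places, 4.6 → 1 decimal place; limit is 1.
Rounded to 1 decimal place: 1300.5 mL.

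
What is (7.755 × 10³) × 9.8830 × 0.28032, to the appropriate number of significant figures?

2.148 × 10⁴

(7.755 × 10³) × 9.8830 × 0.28032 = 21484.4718528
Multiplication/division keeps the fewest significant figures: 7.755 × 10³ → 4 s.f., 9.8830 → 5 s.f., 0.28032 → 5 s.f.; limit is 4.
Rounded to 4 significant figures: 2.148 × 10⁴.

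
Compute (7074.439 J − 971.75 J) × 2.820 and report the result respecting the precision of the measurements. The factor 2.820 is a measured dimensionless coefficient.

7074.439 J − 971.75 J = 6102.689 J; the difference is limited to 2 decimal places (6 s.f.).
Carrying full precision, 6102.689 × 2.820 = 17209.58298 J; 2.820 has 4 s.f., so the result keeps min(6, 4) = 4 s.f.
Rounded to 4 significant figures: 1.721 × 10⁴ J.

1.721 × 10⁴ J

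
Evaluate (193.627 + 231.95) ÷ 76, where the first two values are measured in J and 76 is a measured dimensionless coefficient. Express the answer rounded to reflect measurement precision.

193.627 J + 231.95 J = 425.577 J; the sum is limited to 2 decimal places (5 s.f.).
Carrying full precision, 425.577 ÷ 76 = 5.59969736842… J; 76 has 2 s.f., so the result keeps min(5, 2) = 2 s.f.
Rounded to 2 significant figures: 5.6 J.

5.6 J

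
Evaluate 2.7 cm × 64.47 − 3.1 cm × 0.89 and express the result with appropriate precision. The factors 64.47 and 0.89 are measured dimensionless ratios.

2.7 × 64.47 = 174.069 → 1.7 × 10^2 cm (2 s.f., last digit at the 10^1 place).
3.1 × 0.89 = 2.759 → 2.8 cm (2 s.f., last digit at the 10^-1 place).
Difference: 171.31 cm; keep the coarser place, 10^1.
Result: 1.7 × 10^2 cm.

1.7 × 10^2 cm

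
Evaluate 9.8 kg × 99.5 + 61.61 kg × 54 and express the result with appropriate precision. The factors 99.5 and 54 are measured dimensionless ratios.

4.3 × 10^3 kg

9.8 × 99.5 = 975.1 → 9.8 × 10^2 kg (2 s.f., last digit at the 10^1 place).
61.61 × 54 = 3326.94 → 3.3 × 10^3 kg (2 s.f., last digit at the 10^2 place).
Sum: 4302.04 kg; keep the coarser place, 10^2.
Result: 4.3 × 10^3 kg.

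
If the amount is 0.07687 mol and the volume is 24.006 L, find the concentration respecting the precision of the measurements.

concentration = 0.07687 mol ÷ 24.006 L = 0.00320211613763… mol/L.
0.07687 has 4 significant figures; 24.006 has 5.
Division/multiplication keeps the fewest: 4 significant figures.
Rounded: 3.202 × 10^-3 mol/L.

3.202 × 10^-3 mol/L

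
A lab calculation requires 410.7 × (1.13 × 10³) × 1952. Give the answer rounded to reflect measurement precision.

410.7 × (1.13 × 10³) × 1952 = 905905632
Multiplication/division keeps the fewest significant figures: 410.7 → 4 s.f., 1.13 × 10³ → 3 s.f., 1952 → 4 s.f.; limit is 3.
Rounded to 3 significant figures: 9.06 × 10⁸.

9.06 × 10⁸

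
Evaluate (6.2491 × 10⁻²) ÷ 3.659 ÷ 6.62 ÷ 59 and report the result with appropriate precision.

(6.2491 × 10⁻²) ÷ 3.659 ÷ 6.62 ÷ 59 = 0.0000437265349738…
Multiplication/division keeps the fewest significant figures: 6.2491 × 10⁻² → 5 s.f., 3.659 → 4 s.f., 6.62 → 3 s.f., 59 → 2 s.f.; limit is 2.
Rounded to 2 significant figures: 4.4 × 10⁻⁵.

4.4 × 10⁻⁵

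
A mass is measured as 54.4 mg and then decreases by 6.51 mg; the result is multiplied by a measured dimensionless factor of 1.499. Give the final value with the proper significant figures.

54.4 mg − 6.51 mg = 47.89 mg; the difference is limited to 1 decimal place (3 s.f.).
Carrying full precision, 47.89 × 1.499 = 71.78711 mg; 1.499 has 4 s.f., so the result keeps min(3, 4) = 3 s.f.
Rounded to 3 significant figures: 71.8 mg.

71.8 mg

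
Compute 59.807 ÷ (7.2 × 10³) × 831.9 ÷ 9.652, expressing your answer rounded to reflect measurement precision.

59.807 ÷ (7.2 × 10³) × 831.9 ÷ 9.652 = 0.715934568829…
Multiplication/division keeps the fewest significant figures: 59.807 → 5 s.f., 7.2 × 10³ → 2 s.f., 831.9 → 4 s.f., 9.652 → 4 s.f.; limit is 2.
Rounded to 2 significant figures: 0.72.

0.72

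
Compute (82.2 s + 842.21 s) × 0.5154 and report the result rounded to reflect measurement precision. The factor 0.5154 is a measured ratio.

476.4 s

82.2 s + 842.21 s = 924.41 s; the sum is limited to 1 decimal place (4 s.f.).
Carrying full precision, 924.41 × 0.5154 = 476.440914 s; 0.5154 has 4 s.f., so the result keeps min(4, 4) = 4 s.f.
Rounded to 4 significant figures: 476.4 s.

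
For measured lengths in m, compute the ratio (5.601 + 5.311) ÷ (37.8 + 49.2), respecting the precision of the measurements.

0.125

5.601 + 5.311 = 10.912, limited to 3 d.p. → 5 s.f.; 37.8 + 49.2 = 87.0, limited to 1 d.p. → 3 s.f.
Carrying full precision, 10.912 ÷ 87.0 = 0.125425287356…; keep min(5, 3) = 3 s.f.
Rounded to 3 significant figures: 0.125.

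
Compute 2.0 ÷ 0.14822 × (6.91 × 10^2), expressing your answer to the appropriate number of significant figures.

9.3 × 10^3

2.0 ÷ 0.14822 × (6.91 × 10^2) = 9323.97787073…
Multiplication/division keeps the fewest significant figures: 2.0 → 2 s.f., 0.14822 → 5 s.f., 6.91 × 10^2 → 3 s.f.; limit is 2.
Rounded to 2 significant figures: 9.3 × 10^3.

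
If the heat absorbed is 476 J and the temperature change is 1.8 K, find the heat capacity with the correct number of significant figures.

2.6 × 10² J/K

heat capacity = 476 J ÷ 1.8 K = 264.444444444… J/K.
476 has 3 significant figures; 1.8 has 2.
Division/multiplication keeps the fewest: 2 significant figures.
Rounded: 2.6 × 10² J/K.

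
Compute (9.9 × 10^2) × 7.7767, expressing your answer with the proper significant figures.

(9.9 × 10^2) × 7.7767 = 7698.933
Multiplication/division keeps the fewest significant figures: 9.9 × 10^2 → 2 s.f., 7.7767 → 5 s.f.; limit is 2.
Rounded to 2 significant figures: 7.7 × 10^3.

7.7 × 10^3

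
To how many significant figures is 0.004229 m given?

0.004229: leading zeros are not significant.

4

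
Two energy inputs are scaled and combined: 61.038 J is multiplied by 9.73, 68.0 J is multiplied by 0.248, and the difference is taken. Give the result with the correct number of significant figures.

61.038 × 9.73 = 593.89974 → 594 J (3 s.f., last digit at the 10^0 place).
68.0 × 0.248 = 16.864 → 16.9 J (3 s.f., last digit at the 10^-1 place).
Difference: 577.03574 J; keep the coarser place, 10^0.
Result: 577 J.

577 J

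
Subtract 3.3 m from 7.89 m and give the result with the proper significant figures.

7.89 m − 3.3 m = 4.59 m.
Addition/subtraction keeps the fewest decimal places: 7.89 → 2 decimal places, 3.3 → 1 decimal place; limit is 1.
Rounded to 1 decimal place: 4.6 m.

4.6 m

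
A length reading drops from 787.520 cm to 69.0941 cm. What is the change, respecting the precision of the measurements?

787.520 cm − 69.0941 cm = 718.4259 cm.
Addition/subtraction keeps the fewest decimal places: 787.520 → 3 decimal places, 69.0941 → 4 decimal places; limit is 3.
Rounded to 3 decimal places: 718.426 cm.

718.426 cm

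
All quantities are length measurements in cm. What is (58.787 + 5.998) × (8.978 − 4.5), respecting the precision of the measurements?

2.9 × 10² cm²

58.787 + 5.998 = 64.785, limited to 3 d.p. → 5 s.f.; 8.978 − 4.5 = 4.478, limited to 1 d.p. → 2 s.f.
Carrying full precision, 64.785 × 4.478 = 290.10723; keep min(5, 2) = 2 s.f.
Rounded to 2 significant figures: 2.9 × 10² cm².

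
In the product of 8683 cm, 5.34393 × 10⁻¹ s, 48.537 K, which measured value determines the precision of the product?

8683 cm → 4 s.f.; 5.34393 × 10⁻¹ s → 6 s.f.; 48.537 K → 5 s.f.
The fewest is 4 significant figures, from 8683 cm.

8683 cm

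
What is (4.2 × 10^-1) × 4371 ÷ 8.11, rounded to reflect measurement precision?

(4.2 × 10^-1) × 4371 ÷ 8.11 = 226.364981504…
Multiplication/division keeps the fewest significant figures: 4.2 × 10^-1 → 2 s.f., 4371 → 4 s.f., 8.11 → 3 s.f.; limit is 2.
Rounded to 2 significant figures: 2.3 × 10^2.

2.3 × 10^2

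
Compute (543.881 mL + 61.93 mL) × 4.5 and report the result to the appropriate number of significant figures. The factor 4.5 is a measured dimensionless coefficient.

2.7 × 10^3 mL

543.881 mL + 61.93 mL = 605.811 mL; the sum is limited to 2 decimal places (5 s.f.).
Carrying full precision, 605.811 × 4.5 = 2726.1495 mL; 4.5 has 2 s.f., so the result keeps min(5, 2) = 2 s.f.
Rounded to 2 significant figures: 2.7 × 10^3 mL.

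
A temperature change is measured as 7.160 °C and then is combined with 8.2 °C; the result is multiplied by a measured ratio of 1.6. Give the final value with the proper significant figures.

7.160 °C + 8.2 °C = 15.360 °C; the sum is limited to 1 decimal place (3 s.f.).
Carrying full precision, 15.360 × 1.6 = 24.576 °C; 1.6 has 2 s.f., so the result keeps min(3, 2) = 2 s.f.
Rounded to 2 significant figures: 25 °C.

25 °C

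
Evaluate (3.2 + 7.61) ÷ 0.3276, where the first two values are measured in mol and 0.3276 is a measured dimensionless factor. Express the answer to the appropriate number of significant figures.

3.2 mol + 7.61 mol = 10.81 mol; the sum is limited to 1 decimal place (3 s.f.).
Carrying full precision, 10.81 ÷ 0.3276 = 32.9975579976… mol; 0.3276 has 4 s.f., so the result keeps min(3, 4) = 3 s.f.
Rounded to 3 significant figures: 33.0 mol.

33.0 mol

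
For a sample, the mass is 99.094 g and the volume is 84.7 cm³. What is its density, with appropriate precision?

density = 99.094 g ÷ 84.7 cm³ = 1.16994096812… g/cm³.
99.094 has 5 significant figures; 84.7 has 3.
Division/multiplication keeps the fewest: 3 significant figures.
Rounded: 1.17 g/cm³.

1.17 g/cm³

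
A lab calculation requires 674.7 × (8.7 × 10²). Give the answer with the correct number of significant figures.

674.7 × (8.7 × 10²) = 586989
Multiplication/division keeps the fewest significant figures: 674.7 → 4 s.f., 8.7 × 10² → 2 s.f.; limit is 2.
Rounded to 2 significant figures: 5.9 × 10⁵.

5.9 × 10⁵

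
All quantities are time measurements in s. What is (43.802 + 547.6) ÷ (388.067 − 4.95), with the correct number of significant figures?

1.544

43.802 + 547.6 = 591.402, limited to 1 d.p. → 4 s.f.; 388.067 − 4.95 = 383.117, limited to 2 d.p. → 5 s.f.
Carrying full precision, 591.402 ÷ 383.117 = 1.54365898668…; keep min(4, 5) = 4 s.f.
Rounded to 4 significant figures: 1.544.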